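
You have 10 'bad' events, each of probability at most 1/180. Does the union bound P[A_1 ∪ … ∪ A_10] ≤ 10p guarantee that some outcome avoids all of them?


Union bound: P[∪_{i=1}^{10} A_i] ≤ Σ_i P[A_i] ≤ 10·p = 10·(1/180) = 1/18.
Numerically: 1/18 ≈ 0.056.
Is 1/18 < 1? YES.
Since P[∪ A_i] ≤ 1/18 < 1, the complement has P[∩ A_i^c] ≥ 1 − 1/18 = 17/18 > 0, so some outcome avoids every A_i.

10·p = 1/18 ≈ 0.056; existence CERTIFIED by the union bound.


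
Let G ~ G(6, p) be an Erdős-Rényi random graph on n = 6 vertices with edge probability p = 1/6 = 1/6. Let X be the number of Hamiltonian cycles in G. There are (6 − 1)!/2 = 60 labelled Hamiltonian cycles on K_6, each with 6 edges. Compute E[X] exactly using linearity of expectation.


K_6 has (6 − 1)!/2 = 60 labelled Hamiltonian cycles.
For each such Hamiltonian cycle H, let X_H = 1 if all 6 edges of H are present in G. Then P[X_H = 1] = p^{6} = (1/6)^{6} = 1/46656.
By linearity of expectation: E[X] = Σ_H E[X_H] = 60 · p^{6} = 60 · 1/46656 = 5/3888.
Numerically: E[X] ≈ 0.001286.

E[X] = 60 · (1/6)^{6} = 5/3888 ≈ 0.001286.


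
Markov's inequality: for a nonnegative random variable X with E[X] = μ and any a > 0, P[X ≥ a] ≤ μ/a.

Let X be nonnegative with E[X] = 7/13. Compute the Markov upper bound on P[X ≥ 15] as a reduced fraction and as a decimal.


μ = E[X] = 7/13, a = 15.
Markov: P[X ≥ 15] ≤ μ/a = (7/13)/15 = 7/195.
Numerically: ≈ 0.0359.
(Since a = 15 > μ = 0.5385, the bound 7/195 is < 1 and informative.)

P[X ≥ 15] ≤ 7/195 ≈ 0.0359.


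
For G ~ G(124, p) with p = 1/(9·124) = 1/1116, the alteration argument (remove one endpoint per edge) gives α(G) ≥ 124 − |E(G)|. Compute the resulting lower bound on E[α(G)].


E[|E(G)|] = C(124, 2)·p = 7626 · (1/1116) = 41/6.
E[α(G)] ≥ n − E[|E(G)|] = 124 − 41/6 = 703/6.
Numerically: ≈ 117.16667.
(This is only a lower bound; the true E[α(G)] may be larger.)

E[α(G)] ≥ 703/6 ≈ 117.16667.


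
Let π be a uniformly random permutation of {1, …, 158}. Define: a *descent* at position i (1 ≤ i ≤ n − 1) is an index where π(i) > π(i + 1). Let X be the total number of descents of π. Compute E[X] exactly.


Write X = Σ X_I over i = 1, …, 157, with X_I the indicator of one descent.
There are 157 indicators.
For each fixed i, the pair (π(i), π(i+1)) is a uniformly random ordered pair of distinct values from {1, …, 158}; by symmetry P[π(i) > π(i+1)] = 1/2.
By linearity: E[X] = 157 · (1/2) = (158 − 1) · (1/2) = 157/2 ≈ 78.500.

E[X] = 157/2 = 78.500.


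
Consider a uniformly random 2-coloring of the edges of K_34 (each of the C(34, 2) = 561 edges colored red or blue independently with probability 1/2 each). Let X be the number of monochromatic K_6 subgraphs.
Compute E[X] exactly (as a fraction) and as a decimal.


Let X = Σ_S X_S over the C(34, 6) = 1344904 subsets S of size 6, where X_S = 1 if the K_6 on S is monochromatic.
For a fixed S, the K_6 on S has C(6, 2) = 15 edges. P[all 15 edges red] = (1/2)^15, and likewise for blue, so P[monochromatic] = 2·(1/2)^15 = 2^{1 − 15} = 1/16384.
Summing: E[X] = C(34, 6) · 2^{1 − 15} = 1344904 · 1/16384 = 168113/2048.
Numerically: E[X] ≈ 82.086.

E[X] = C(34,6)·2^(1−C(6,2)) = 168113/2048 ≈ 82.086.


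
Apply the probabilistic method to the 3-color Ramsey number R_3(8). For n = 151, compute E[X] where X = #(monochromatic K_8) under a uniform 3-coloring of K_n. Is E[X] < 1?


E[X] = C(151, 8) · 3^{1 − 28} = 5551321138650 · 3^{−27} = 5551321138650/7625597484987.
As a reduced fraction: E[X] = 616813459850/847288609443 ≈ 0.728.
Is E[X] < 1? YES.
Since E[X] < 1, there exists a 3-coloring of K_{151} with no monochromatic K_8; hence R_3(8) > 151.

E[X] = 616813459850/847288609443 ≈ 0.728; E[X] < 1, so R_3(8) > 151.


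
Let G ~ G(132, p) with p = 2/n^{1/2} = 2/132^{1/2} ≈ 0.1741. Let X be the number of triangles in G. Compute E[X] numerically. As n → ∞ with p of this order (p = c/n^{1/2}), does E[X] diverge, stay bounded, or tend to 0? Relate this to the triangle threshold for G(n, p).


Number of potential triangles: C(132, 3) = 374660.
Each occurs with probability p³ ≈ (0.1741)³ ≈ 5.275080e-03.
By linearity: E[X] = C(132, 3)·p³ ≈ 374660 · 5.275080e-03 ≈ 1976.3617.
Since α = 1/2 < 1, p = c/n^{1/2} ≫ 1/n is above the triangle threshold p ~ 1/n. Asymptotically E[X] ~ (c³/6)·n^{3(1−α)} = (2³/6)·n^{1.5} → ∞; triangles are abundant w.h.p.

E[X] ≈ 1976.3617; in regime p = Θ(1/n^{1/2}) E[X] diverges (above the triangle threshold p ~ 1/n).


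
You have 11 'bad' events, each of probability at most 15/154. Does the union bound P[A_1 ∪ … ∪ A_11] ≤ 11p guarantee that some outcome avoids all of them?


Union bound: P[∪_{i=1}^{11} A_i] ≤ Σ_i P[A_i] ≤ 11·p = 11·(15/154) = 15/14.
Numerically: 15/14 ≈ 1.0714.
Is 15/14 < 1? NO.
Since the bound 15/14 is ≥ 1, the union bound is uninformative here; it does NOT by itself certify existence.

11·p = 15/14 ≈ 1.0714; existence NOT certified by the union bound.


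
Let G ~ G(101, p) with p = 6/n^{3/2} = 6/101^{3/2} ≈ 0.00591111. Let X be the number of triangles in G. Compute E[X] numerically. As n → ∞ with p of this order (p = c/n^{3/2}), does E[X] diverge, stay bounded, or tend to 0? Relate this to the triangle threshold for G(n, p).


Number of potential triangles: C(101, 3) = 166650.
Each occurs with probability p³ ≈ (0.00591111)³ ≈ 2.06541615e-07.
By linearity: E[X] = C(101, 3)·p³ ≈ 166650 · 2.06541615e-07 ≈ 0.034420.
Since α = 3/2 > 1, p = c/n^{3/2} = o(1/n) is below the triangle threshold p ~ 1/n. Asymptotically E[X] ~ (c³/6)·n^{3(1−α)} = (6³/6)·n^{-1.5} → 0, so by Markov's inequality G has no triangles w.h.p.

E[X] ≈ 0.034420; in regime p = Θ(1/n^{3/2}) E[X] tends to 0 (below the triangle threshold p ~ 1/n).


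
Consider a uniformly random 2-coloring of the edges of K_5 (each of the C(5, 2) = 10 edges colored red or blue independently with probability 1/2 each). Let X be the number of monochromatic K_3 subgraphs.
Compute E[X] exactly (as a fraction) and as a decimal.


Let X = Σ_S X_S over the C(5, 3) = 10 subsets S of size 3, where X_S = 1 if the K_3 on S is monochromatic.
For a fixed S, the K_3 on S has C(3, 2) = 3 edges. P[all 3 edges red] = (1/2)^3, and likewise for blue, so P[monochromatic] = 2·(1/2)^3 = 2^{1 − 3} = 1/4.
By linearity of expectation: E[X] = C(5, 3) · 2^{1 − 3} = 10 · 1/4 = 5/2.
Numerically: E[X] ≈ 2.50000.

E[X] = C(5,3)·2^(1−C(3,2)) = 5/2 ≈ 2.50000.


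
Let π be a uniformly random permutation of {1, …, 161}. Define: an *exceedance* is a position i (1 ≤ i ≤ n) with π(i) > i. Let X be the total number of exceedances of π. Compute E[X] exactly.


Write X = Σ_{i=1}^{161} X_i, where X_i = 1_{π(i) > i}.
For each fixed i, π(i) is uniform over {1, …, 161} (marginal of a uniform permutation), so P[π(i) > i] = (n − i)/n. Summing: Σ_{i=1}^{161} (n − i)/n = (0 + 1 + … + 160)/161 = 161(161 − 1)/(2·161) = (161 − 1)/2.
Hence E[X] = Σ_{i=1}^{161} (161 − i)/161 = 80 ≈ 80.00000.

E[X] = 80 = 80.00000.


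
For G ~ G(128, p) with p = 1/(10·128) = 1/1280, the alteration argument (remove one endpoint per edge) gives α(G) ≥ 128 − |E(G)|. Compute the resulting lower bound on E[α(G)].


E[|E(G)|] = C(128, 2)·p = 8128 · (1/1280) = 127/20.
E[α(G)] ≥ n − E[|E(G)|] = 128 − 127/20 = 2433/20.
Numerically: ≈ 121.6500.
(This is only a lower bound; the true E[α(G)] may be larger.)

E[α(G)] ≥ 2433/20 ≈ 121.6500.


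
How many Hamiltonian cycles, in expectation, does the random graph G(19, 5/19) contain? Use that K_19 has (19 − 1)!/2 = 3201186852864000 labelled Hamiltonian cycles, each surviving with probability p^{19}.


K_19 has (19 − 1)!/2 = 3201186852864000 labelled Hamiltonian cycles.
For each such Hamiltonian cycle H, let X_H = 1 if all 19 edges of H are present in G. Then P[X_H = 1] = p^{19} = (5/19)^{19} = 19073486328125/1978419655660313589123979.
Summing the indicators: E[X] = Σ_H E[X_H] = 3201186852864000 · p^{19} = 3201186852864000 · 19073486328125/1978419655660313589123979 = 61057793671875000000000000000/1978419655660313589123979.
Numerically: E[X] ≈ 3.086e+04.

E[X] = 3201186852864000 · (5/19)^{19} = 61057793671875000000000000000/1978419655660313589123979 ≈ 3.086e+04.


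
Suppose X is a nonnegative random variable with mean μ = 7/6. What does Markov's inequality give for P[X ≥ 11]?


μ = E[X] = 7/6, a = 11.
Markov: P[X ≥ 11] ≤ μ/a = (7/6)/11 = 7/66.
Numerically: ≈ 0.106.
(Since a = 11 > μ = 1.167, the bound 7/66 is < 1 and informative.)

P[X ≥ 11] ≤ 7/66 ≈ 0.106.


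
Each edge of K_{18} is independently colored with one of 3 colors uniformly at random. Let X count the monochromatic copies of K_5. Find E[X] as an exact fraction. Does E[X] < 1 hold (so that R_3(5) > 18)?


E[X] = C(18, 5) · 3^{1 − 10} = 8568 · 3^{−9} = 8568/19683.
As a reduced fraction: E[X] = 952/2187 ≈ 0.4353.
Is E[X] < 1? YES.
Since E[X] < 1, there exists a 3-coloring of K_{18} with no monochromatic K_5; hence R_3(5) > 18.

E[X] = 952/2187 ≈ 0.4353; E[X] < 1, so R_3(5) > 18.


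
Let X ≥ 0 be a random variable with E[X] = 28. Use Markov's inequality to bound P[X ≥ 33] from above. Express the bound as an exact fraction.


μ = E[X] = 28, a = 33.
Markov: P[X ≥ 33] ≤ μ/a = (28)/33 = 28/33.
Numerically: ≈ 0.848485.
(Since a = 33 > μ = 28.000000, the bound 28/33 is < 1 and informative.)

P[X ≥ 33] ≤ 28/33 ≈ 0.848485.


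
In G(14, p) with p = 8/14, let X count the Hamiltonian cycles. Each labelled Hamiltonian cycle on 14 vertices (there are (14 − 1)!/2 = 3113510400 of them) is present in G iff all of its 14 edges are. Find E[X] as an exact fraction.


K_14 has (14 − 1)!/2 = 3113510400 labelled Hamiltonian cycles.
For each such Hamiltonian cycle H, let X_H = 1 if all 14 edges of H are present in G. Then P[X_H = 1] = p^{14} = (4/7)^{14} = 268435456/678223072849.
Summing the indicators: E[X] = Σ_H E[X_H] = 3113510400 · p^{14} = 3113510400 · 268435456/678223072849 = 119396654854963200/96889010407.
Numerically: E[X] ≈ 1.2323e+06.

E[X] = 3113510400 · (4/7)^{14} = 119396654854963200/96889010407 ≈ 1.2323e+06.


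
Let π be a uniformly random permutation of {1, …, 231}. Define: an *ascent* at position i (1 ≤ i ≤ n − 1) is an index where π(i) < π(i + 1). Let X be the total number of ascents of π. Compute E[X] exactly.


Write X = Σ X_I over i = 1, …, 230, with X_I the indicator of one ascent.
There are 230 indicators.
For each fixed i, the pair (π(i), π(i+1)) is a uniformly random ordered pair of distinct values from {1, …, 231}; by symmetry P[π(i) < π(i+1)] = 1/2.
By linearity: E[X] = 230 · (1/2) = (231 − 1) · (1/2) = 115 ≈ 115.000000.

E[X] = 115 = 115.000000.


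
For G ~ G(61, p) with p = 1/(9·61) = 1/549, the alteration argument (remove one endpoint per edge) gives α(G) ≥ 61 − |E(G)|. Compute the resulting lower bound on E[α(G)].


E[|E(G)|] = C(61, 2)·p = 1830 · (1/549) = 10/3.
E[α(G)] ≥ n − E[|E(G)|] = 61 − 10/3 = 173/3.
Numerically: ≈ 57.666667.
(This is only a lower bound; the true E[α(G)] may be larger.)

E[α(G)] ≥ 173/3 ≈ 57.666667.


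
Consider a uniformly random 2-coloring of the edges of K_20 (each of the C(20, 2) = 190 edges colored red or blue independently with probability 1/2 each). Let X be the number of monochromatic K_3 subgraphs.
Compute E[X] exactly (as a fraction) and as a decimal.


Let X = Σ_S X_S over the C(20, 3) = 1140 subsets S of size 3, where X_S = 1 if the K_3 on S is monochromatic.
For a fixed S, the K_3 on S has C(3, 2) = 3 edges. P[all 3 edges red] = (1/2)^3, and likewise for blue, so P[monochromatic] = 2·(1/2)^3 = 2^{1 − 3} = 1/4.
By linearity: E[X] = C(20, 3) · 2^{1 − 3} = 1140 · 1/4 = 285.
Numerically: E[X] ≈ 285.0000.

E[X] = C(20,3)·2^(1−C(3,2)) = 285 ≈ 285.0000.


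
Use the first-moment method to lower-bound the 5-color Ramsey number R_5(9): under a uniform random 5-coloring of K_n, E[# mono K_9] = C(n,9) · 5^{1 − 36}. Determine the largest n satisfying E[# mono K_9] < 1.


We need C(n, 9) · 5^{1 − 36} < 1, i.e. C(n, 9) < 5^{36 − 1} = 2910383045673370361328125.
Check values of n near the boundary:
  n = 2165: C(2165, 9) = 2832220612024886803272630; 2832220612024886803272630 < 2910383045673370361328125? YES
  n = 2166: C(2166, 9) = 2844037944203015677277940; 2844037944203015677277940 < 2910383045673370361328125? YES
  n = 2167: C(2167, 9) = 2855899084841489792706810; 2855899084841489792706810 < 2910383045673370361328125? YES
  n = 2168: C(2168, 9) = 2867804175977929537095120; 2867804175977929537095120 < 2910383045673370361328125? YES
  n = 2169: C(2169, 9) = 2879753360044504243499683; 2879753360044504243499683 < 2910383045673370361328125? YES
  n = 2170: C(2170, 9) = 2891746779868845075610510; 2891746779868845075610510 < 2910383045673370361328125? YES
  n = 2171: C(2171, 9) = 2903784578674959601827205; 2903784578674959601827205 < 2910383045673370361328125? YES
  n = 2172: C(2172, 9) = 2915866900084148060642020; 2915866900084148060642020 < 2910383045673370361328125? NO
  n = 2173: C(2173, 9) = 2927993888115921319674265; 2927993888115921319674265 < 2910383045673370361328125? NO
  n = 2174: C(2174, 9) = 2940165687188920530702934; 2940165687188920530702934 < 2910383045673370361328125? NO
The largest n with C(n, 9) < 2910383045673370361328125 is n = 2171 (where E[X] = 580756915734991920365441/582076609134674072265625 ≈ 0.997733). Hence R_5(9) > 2171, i.e. R_5(9) ≥ 2172.

Largest n = 2171; hence R_5(9) > 2171.


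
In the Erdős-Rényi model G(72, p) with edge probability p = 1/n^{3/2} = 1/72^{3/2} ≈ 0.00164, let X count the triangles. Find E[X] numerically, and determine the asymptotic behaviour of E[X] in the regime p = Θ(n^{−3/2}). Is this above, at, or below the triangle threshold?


Number of potential triangles: C(72, 3) = 59640.
Each occurs with probability p³ ≈ (0.00164)³ ≈ 4.38535e-09.
By linearity: E[X] = C(72, 3)·p³ ≈ 59640 · 4.38535e-09 ≈ 0.000.
Since α = 3/2 > 1, p = c/n^{3/2} = o(1/n) is below the triangle threshold p ~ 1/n. Asymptotically E[X] ~ (c³/6)·n^{3(1−α)} = (1³/6)·n^{-1.5} → 0, so by Markov's inequality G has no triangles w.h.p.

E[X] ≈ 0.000; in regime p = Θ(1/n^{3/2}) E[X] tends to 0 (below the triangle threshold p ~ 1/n).


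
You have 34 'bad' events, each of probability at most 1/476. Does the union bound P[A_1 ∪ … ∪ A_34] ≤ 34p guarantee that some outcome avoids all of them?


Union bound: P[∪_{i=1}^{34} A_i] ≤ Σ_i P[A_i] ≤ 34·p = 34·(1/476) = 1/14.
Numerically: 1/14 ≈ 0.0714286.
Is 1/14 < 1? YES.
Since P[∪ A_i] ≤ 1/14 < 1, the complement has P[∩ A_i^c] ≥ 1 − 1/14 = 13/14 > 0, so some outcome avoids every A_i.

34·p = 1/14 ≈ 0.0714286; existence CERTIFIED by the union bound.


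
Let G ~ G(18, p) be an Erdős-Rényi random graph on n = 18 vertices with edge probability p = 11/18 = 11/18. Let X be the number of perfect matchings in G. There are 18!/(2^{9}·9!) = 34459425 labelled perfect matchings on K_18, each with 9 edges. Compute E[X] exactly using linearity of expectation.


K_18 has 18!/(2^{9}·9!) = 34459425 labelled perfect matchings.
For each such perfect matching H, let X_H = 1 if all 9 edges of H are present in G. Then P[X_H = 1] = p^{9} = (11/18)^{9} = 2357947691/198359290368.
By linearity: E[X] = Σ_H E[X_H] = 34459425 · p^{9} = 34459425 · 2357947691/198359290368 = 1003129896443675/2448880128.
Numerically: E[X] ≈ 4.1e+05.

E[X] = 34459425 · (11/18)^{9} = 1003129896443675/2448880128 ≈ 4.1e+05.


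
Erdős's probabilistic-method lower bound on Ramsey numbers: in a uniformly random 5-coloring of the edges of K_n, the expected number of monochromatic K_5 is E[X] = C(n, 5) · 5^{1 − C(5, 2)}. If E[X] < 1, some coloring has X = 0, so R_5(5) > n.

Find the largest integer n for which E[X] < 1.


We need C(n, 5) · 5^{1 − 10} < 1, i.e. C(n, 5) < 5^{10 − 1} = 1953125.
Check values of n near the boundary:
  n = 47: C(47, 5) = 1533939; 1533939 < 1953125? YES
  n = 48: C(48, 5) = 1712304; 1712304 < 1953125? YES
  n = 49: C(49, 5) = 1906884; 1906884 < 1953125? YES
  n = 50: C(50, 5) = 2118760; 2118760 < 1953125? NO
The largest n with C(n, 5) < 1953125 is n = 49 (where E[X] = 1906884/1953125 ≈ 0.976325). Hence R_5(5) > 49, i.e. R_5(5) ≥ 50.

Largest n = 49; hence R_5(5) > 49.


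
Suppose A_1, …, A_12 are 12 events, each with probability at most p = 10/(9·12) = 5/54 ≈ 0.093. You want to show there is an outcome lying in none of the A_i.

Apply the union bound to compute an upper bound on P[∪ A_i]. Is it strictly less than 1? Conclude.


Union bound: P[∪_{i=1}^{12} A_i] ≤ Σ_i P[A_i] ≤ 12·p = 12·(5/54) = 10/9.
Numerically: 10/9 ≈ 1.111.
Is 10/9 < 1? NO.
Since the bound 10/9 is ≥ 1, the union bound is uninformative here; it does NOT by itself certify existence.

12·p = 10/9 ≈ 1.111; existence NOT certified by the union bound.


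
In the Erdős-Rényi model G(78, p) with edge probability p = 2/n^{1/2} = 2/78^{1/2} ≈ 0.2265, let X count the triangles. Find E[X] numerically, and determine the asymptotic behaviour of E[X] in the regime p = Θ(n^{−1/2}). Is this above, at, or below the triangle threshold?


Number of potential triangles: C(78, 3) = 76076.
Each occurs with probability p³ ≈ (0.2265)³ ≈ 1.161310e-02.
By linearity: E[X] = C(78, 3)·p³ ≈ 76076 · 1.161310e-02 ≈ 883.4780.
Since α = 1/2 < 1, p = c/n^{1/2} ≫ 1/n is above the triangle threshold p ~ 1/n. Asymptotically E[X] ~ (c³/6)·n^{3(1−α)} = (2³/6)·n^{1.5} → ∞; triangles are abundant w.h.p.

E[X] ≈ 883.4780; in regime p = Θ(1/n^{1/2}) E[X] diverges (above the triangle threshold p ~ 1/n).


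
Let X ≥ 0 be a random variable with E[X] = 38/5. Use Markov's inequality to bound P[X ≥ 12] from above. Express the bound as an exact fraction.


μ = E[X] = 38/5, a = 12.
Markov: P[X ≥ 12] ≤ μ/a = (38/5)/12 = 19/30.
Numerically: ≈ 0.6333.
(Since a = 12 > μ = 7.6000, the bound 19/30 is < 1 and informative.)

P[X ≥ 12] ≤ 19/30 ≈ 0.6333.


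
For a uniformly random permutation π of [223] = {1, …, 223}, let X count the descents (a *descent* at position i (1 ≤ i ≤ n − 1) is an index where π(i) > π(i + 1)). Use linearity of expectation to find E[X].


Write X = Σ X_I over i = 1, …, 222, with X_I the indicator of one descent.
There are 222 indicators.
For each fixed i, the pair (π(i), π(i+1)) is a uniformly random ordered pair of distinct values from {1, …, 223}; by symmetry P[π(i) > π(i+1)] = 1/2.
By linearity: E[X] = 222 · (1/2) = (223 − 1) · (1/2) = 111 ≈ 111.000.

E[X] = 111 = 111.000.


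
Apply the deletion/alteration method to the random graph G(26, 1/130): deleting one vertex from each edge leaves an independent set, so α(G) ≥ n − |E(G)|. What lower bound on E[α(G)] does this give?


E[|E(G)|] = C(26, 2)·p = 325 · (1/130) = 5/2.
E[α(G)] ≥ n − E[|E(G)|] = 26 − 5/2 = 47/2.
Numerically: ≈ 23.500.
(This is only a lower bound; the true E[α(G)] may be larger.)

E[α(G)] ≥ 47/2 ≈ 23.500.


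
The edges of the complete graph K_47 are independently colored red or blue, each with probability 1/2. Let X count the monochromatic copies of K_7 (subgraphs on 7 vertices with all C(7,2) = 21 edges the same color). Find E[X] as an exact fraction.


Let X = Σ_S X_S over the C(47, 7) = 62891499 subsets S of size 7, where X_S = 1 if the K_7 on S is monochromatic.
For a fixed S, the K_7 on S has C(7, 2) = 21 edges. P[all 21 edges red] = (1/2)^21, and likewise for blue, so P[monochromatic] = 2·(1/2)^21 = 2^{1 − 21} = 1/1048576.
Summing: E[X] = C(47, 7) · 2^{1 − 21} = 62891499 · 1/1048576 = 62891499/1048576.
Numerically: E[X] ≈ 59.9780.

E[X] = C(47,7)·2^(1−C(7,2)) = 62891499/1048576 ≈ 59.9780.


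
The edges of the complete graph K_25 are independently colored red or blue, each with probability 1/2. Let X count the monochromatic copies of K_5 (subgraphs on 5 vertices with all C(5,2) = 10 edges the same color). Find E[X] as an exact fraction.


Let X = Σ_S X_S over the C(25, 5) = 53130 subsets S of size 5, where X_S = 1 if the K_5 on S is monochromatic.
For a fixed S, the K_5 on S has C(5, 2) = 10 edges. P[all 10 edges red] = (1/2)^10, and likewise for blue, so P[monochromatic] = 2·(1/2)^10 = 2^{1 − 10} = 1/512.
By linearity: E[X] = C(25, 5) · 2^{1 − 10} = 53130 · 1/512 = 26565/256.
Numerically: E[X] ≈ 103.76953.

E[X] = C(25,5)·2^(1−C(5,2)) = 26565/256 ≈ 103.76953.


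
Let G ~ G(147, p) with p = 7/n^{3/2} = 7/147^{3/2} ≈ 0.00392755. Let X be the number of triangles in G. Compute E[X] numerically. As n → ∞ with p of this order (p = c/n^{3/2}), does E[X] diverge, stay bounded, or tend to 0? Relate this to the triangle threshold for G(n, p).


Number of potential triangles: C(147, 3) = 518665.
Each occurs with probability p³ ≈ (0.00392755)³ ≈ 6.05851397e-08.
By linearity: E[X] = C(147, 3)·p³ ≈ 518665 · 6.05851397e-08 ≈ 0.031423.
Since α = 3/2 > 1, p = c/n^{3/2} = o(1/n) is below the triangle threshold p ~ 1/n. Asymptotically E[X] ~ (c³/6)·n^{3(1−α)} = (7³/6)·n^{-1.5} → 0, so by Markov's inequality G has no triangles w.h.p.

E[X] ≈ 0.031423; in regime p = Θ(1/n^{3/2}) E[X] tends to 0 (below the triangle threshold p ~ 1/n).


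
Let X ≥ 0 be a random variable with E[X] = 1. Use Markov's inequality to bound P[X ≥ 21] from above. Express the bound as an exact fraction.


μ = E[X] = 1, a = 21.
Markov: P[X ≥ 21] ≤ μ/a = (1)/21 = 1/21.
Numerically: ≈ 0.047619.
(Since a = 21 > μ = 1.000000, the bound 1/21 is < 1 and informative.)

P[X ≥ 21] ≤ 1/21 ≈ 0.047619.


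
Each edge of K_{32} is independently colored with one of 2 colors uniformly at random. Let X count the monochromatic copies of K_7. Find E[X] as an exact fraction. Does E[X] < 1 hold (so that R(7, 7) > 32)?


E[X] = C(32, 7) · 2^{1 − 21} = 3365856 · 2^{−20} = 3365856/1048576.
As a reduced fraction: E[X] = 105183/32768 ≈ 3.2099304.
Is E[X] < 1? NO.
Since E[X] ≥ 1, the first-moment bound is inconclusive at n = 32; it does NOT by itself certify R(7, 7) > 32.

E[X] = 105183/32768 ≈ 3.2099304; E[X] ≥ 1; first-moment method inconclusive here.


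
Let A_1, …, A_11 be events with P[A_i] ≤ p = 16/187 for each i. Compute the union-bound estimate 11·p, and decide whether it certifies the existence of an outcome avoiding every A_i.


Union bound: P[∪_{i=1}^{11} A_i] ≤ Σ_i P[A_i] ≤ 11·p = 11·(16/187) = 16/17.
Numerically: 16/17 ≈ 0.9411765.
Is 16/17 < 1? YES.
Since P[∪ A_i] ≤ 16/17 < 1, the complement has P[∩ A_i^c] ≥ 1 − 16/17 = 1/17 > 0, so some outcome avoids every A_i.

11·p = 16/17 ≈ 0.9411765; existence CERTIFIED by the union bound.


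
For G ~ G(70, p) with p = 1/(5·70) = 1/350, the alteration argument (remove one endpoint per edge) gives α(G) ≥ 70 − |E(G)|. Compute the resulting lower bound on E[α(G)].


E[|E(G)|] = C(70, 2)·p = 2415 · (1/350) = 69/10.
E[α(G)] ≥ n − E[|E(G)|] = 70 − 69/10 = 631/10.
Numerically: ≈ 63.1000.
(This is only a lower bound; the true E[α(G)] may be larger.)

E[α(G)] ≥ 631/10 ≈ 63.1000.


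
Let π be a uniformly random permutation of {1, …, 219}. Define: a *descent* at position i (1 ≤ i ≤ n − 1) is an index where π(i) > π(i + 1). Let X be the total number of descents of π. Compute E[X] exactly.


Write X = Σ X_I over i = 1, …, 218, with X_I the indicator of one descent.
There are 218 indicators.
For each fixed i, the pair (π(i), π(i+1)) is a uniformly random ordered pair of distinct values from {1, …, 219}; by symmetry P[π(i) > π(i+1)] = 1/2.
By linearity: E[X] = 218 · (1/2) = (219 − 1) · (1/2) = 109 ≈ 109.0000.

E[X] = 109 = 109.0000.


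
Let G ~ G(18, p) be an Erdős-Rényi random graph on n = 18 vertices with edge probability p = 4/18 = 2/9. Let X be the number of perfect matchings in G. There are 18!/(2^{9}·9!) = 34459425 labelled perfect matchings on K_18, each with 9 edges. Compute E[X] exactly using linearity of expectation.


K_18 has 18!/(2^{9}·9!) = 34459425 labelled perfect matchings.
For each such perfect matching H, let X_H = 1 if all 9 edges of H are present in G. Then P[X_H = 1] = p^{9} = (2/9)^{9} = 512/387420489.
By linearity of expectation: E[X] = Σ_H E[X_H] = 34459425 · p^{9} = 34459425 · 512/387420489 = 217817600/4782969.
Numerically: E[X] ≈ 45.54.

E[X] = 34459425 · (2/9)^{9} = 217817600/4782969 ≈ 45.54.


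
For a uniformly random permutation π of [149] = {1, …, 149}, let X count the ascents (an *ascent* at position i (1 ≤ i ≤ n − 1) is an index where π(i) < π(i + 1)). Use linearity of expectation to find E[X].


Write X = Σ X_I over i = 1, …, 148, with X_I the indicator of one ascent.
There are 148 indicators.
For each fixed i, the pair (π(i), π(i+1)) is a uniformly random ordered pair of distinct values from {1, …, 149}; by symmetry P[π(i) < π(i+1)] = 1/2.
By linearity: E[X] = 148 · (1/2) = (149 − 1) · (1/2) = 74 ≈ 74.000000.

E[X] = 74 = 74.000000.


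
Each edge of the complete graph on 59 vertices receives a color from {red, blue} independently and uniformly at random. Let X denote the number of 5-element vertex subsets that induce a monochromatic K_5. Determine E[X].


Let X = Σ_S X_S over the C(59, 5) = 5006386 subsets S of size 5, where X_S = 1 if the K_5 on S is monochromatic.
For a fixed S, the K_5 on S has C(5, 2) = 10 edges. P[all 10 edges red] = (1/2)^10, and likewise for blue, so P[monochromatic] = 2·(1/2)^10 = 2^{1 − 10} = 1/512.
By linearity of expectation: E[X] = C(59, 5) · 2^{1 − 10} = 5006386 · 1/512 = 2503193/256.
Numerically: E[X] ≈ 9778.09766.

E[X] = C(59,5)·2^(1−C(5,2)) = 2503193/256 ≈ 9778.09766.


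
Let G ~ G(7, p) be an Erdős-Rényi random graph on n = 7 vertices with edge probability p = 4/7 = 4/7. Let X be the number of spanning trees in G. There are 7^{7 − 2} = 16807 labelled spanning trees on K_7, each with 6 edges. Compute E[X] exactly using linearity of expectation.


K_7 has 7^{7 − 2} = 16807 labelled spanning trees.
For each such spanning tree H, let X_H = 1 if all 6 edges of H are present in G. Then P[X_H = 1] = p^{6} = (4/7)^{6} = 4096/117649.
By linearity: E[X] = Σ_H E[X_H] = 16807 · p^{6} = 16807 · 4096/117649 = 4096/7.
Numerically: E[X] ≈ 585.14.

E[X] = 16807 · (4/7)^{6} = 4096/7 ≈ 585.14.


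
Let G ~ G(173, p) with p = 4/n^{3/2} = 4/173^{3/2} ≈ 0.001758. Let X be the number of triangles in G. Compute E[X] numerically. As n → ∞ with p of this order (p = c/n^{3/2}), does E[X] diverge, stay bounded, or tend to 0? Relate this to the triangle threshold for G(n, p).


Number of potential triangles: C(173, 3) = 848046.
Each occurs with probability p³ ≈ (0.001758)³ ≈ 5.432159e-09.
By linearity: E[X] = C(173, 3)·p³ ≈ 848046 · 5.432159e-09 ≈ 0.0046.
Since α = 3/2 > 1, p = c/n^{3/2} = o(1/n) is below the triangle threshold p ~ 1/n. Asymptotically E[X] ~ (c³/6)·n^{3(1−α)} = (4³/6)·n^{-1.5} → 0, so by Markov's inequality G has no triangles w.h.p.

E[X] ≈ 0.0046; in regime p = Θ(1/n^{3/2}) E[X] tends to 0 (below the triangle threshold p ~ 1/n).


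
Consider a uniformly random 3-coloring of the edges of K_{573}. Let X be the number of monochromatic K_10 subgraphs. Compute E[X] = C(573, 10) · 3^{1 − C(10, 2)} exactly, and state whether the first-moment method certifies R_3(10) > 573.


E[X] = C(573, 10) · 3^{1 − 45} = 971597135635805762226 · 3^{−44} = 971597135635805762226/984770902183611232881.
As a reduced fraction: E[X] = 35985079097622435638/36472996377170786403 ≈ 0.98662.
Is E[X] < 1? YES.
Since E[X] < 1, there exists a 3-coloring of K_{573} with no monochromatic K_10; hence R_3(10) > 573.

E[X] = 35985079097622435638/36472996377170786403 ≈ 0.98662; E[X] < 1, so R_3(10) > 573.


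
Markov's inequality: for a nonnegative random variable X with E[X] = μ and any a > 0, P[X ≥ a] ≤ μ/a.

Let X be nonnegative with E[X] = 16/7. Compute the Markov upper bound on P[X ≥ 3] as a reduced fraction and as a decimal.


μ = E[X] = 16/7, a = 3.
Markov: P[X ≥ 3] ≤ μ/a = (16/7)/3 = 16/21.
Numerically: ≈ 0.762.
(Since a = 3 > μ = 2.286, the bound 16/21 is < 1 and informative.)

P[X ≥ 3] ≤ 16/21 ≈ 0.762.


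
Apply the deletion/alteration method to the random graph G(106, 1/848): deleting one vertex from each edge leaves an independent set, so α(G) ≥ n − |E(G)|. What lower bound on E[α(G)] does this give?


E[|E(G)|] = C(106, 2)·p = 5565 · (1/848) = 105/16.
E[α(G)] ≥ n − E[|E(G)|] = 106 − 105/16 = 1591/16.
Numerically: ≈ 99.4375.
(This is only a lower bound; the true E[α(G)] may be larger.)

E[α(G)] ≥ 1591/16 ≈ 99.4375.


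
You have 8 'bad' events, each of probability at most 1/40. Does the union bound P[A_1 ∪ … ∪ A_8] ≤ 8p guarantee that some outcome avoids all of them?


Union bound: P[∪_{i=1}^{8} A_i] ≤ Σ_i P[A_i] ≤ 8·p = 8·(1/40) = 1/5.
Numerically: 1/5 ≈ 0.200.
Is 1/5 < 1? YES.
Since P[∪ A_i] ≤ 1/5 < 1, the complement has P[∩ A_i^c] ≥ 1 − 1/5 = 4/5 > 0, so some outcome avoids every A_i.

8·p = 1/5 ≈ 0.200; existence CERTIFIED by the union bound.


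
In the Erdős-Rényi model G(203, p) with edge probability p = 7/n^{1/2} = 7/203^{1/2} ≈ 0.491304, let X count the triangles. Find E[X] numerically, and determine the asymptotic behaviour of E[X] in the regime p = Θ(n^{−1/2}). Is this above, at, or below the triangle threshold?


Number of potential triangles: C(203, 3) = 1373701.
Each occurs with probability p³ ≈ (0.491304)³ ≈ 1.18590545e-01.
By linearity: E[X] = C(203, 3)·p³ ≈ 1373701 · 1.18590545e-01 ≈ 162907.949598.
Since α = 1/2 < 1, p = c/n^{1/2} ≫ 1/n is above the triangle threshold p ~ 1/n. Asymptotically E[X] ~ (c³/6)·n^{3(1−α)} = (7³/6)·n^{1.5} → ∞; triangles are abundant w.h.p.

E[X] ≈ 162907.949598; in regime p = Θ(1/n^{1/2}) E[X] diverges (above the triangle threshold p ~ 1/n).


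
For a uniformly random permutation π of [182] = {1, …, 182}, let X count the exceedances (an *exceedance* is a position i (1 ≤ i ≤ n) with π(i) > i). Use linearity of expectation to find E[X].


Write X = Σ_{i=1}^{182} X_i, where X_i = 1_{π(i) > i}.
For each fixed i, π(i) is uniform over {1, …, 182} (marginal of a uniform permutation), so P[π(i) > i] = (n − i)/n. Summing: Σ_{i=1}^{182} (n − i)/n = (0 + 1 + … + 181)/182 = 182(182 − 1)/(2·182) = (182 − 1)/2.
Hence E[X] = Σ_{i=1}^{182} (182 − i)/182 = 181/2 ≈ 90.50000.

E[X] = 181/2 = 90.50000.


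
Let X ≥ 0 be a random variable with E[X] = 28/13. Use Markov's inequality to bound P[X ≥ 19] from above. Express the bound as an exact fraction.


μ = E[X] = 28/13, a = 19.
Markov: P[X ≥ 19] ≤ μ/a = (28/13)/19 = 28/247.
Numerically: ≈ 0.1134.
(Since a = 19 > μ = 2.1538, the bound 28/247 is < 1 and informative.)

P[X ≥ 19] ≤ 28/247 ≈ 0.1134.


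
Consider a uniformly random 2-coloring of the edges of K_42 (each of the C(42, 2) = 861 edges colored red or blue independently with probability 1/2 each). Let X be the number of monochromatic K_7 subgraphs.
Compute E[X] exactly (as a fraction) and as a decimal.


Let X = Σ_S X_S over the C(42, 7) = 26978328 subsets S of size 7, where X_S = 1 if the K_7 on S is monochromatic.
For a fixed S, the K_7 on S has C(7, 2) = 21 edges. P[all 21 edges red] = (1/2)^21, and likewise for blue, so P[monochromatic] = 2·(1/2)^21 = 2^{1 − 21} = 1/1048576.
By linearity of expectation: E[X] = C(42, 7) · 2^{1 − 21} = 26978328 · 1/1048576 = 3372291/131072.
Numerically: E[X] ≈ 25.72854.

E[X] = C(42,7)·2^(1−C(7,2)) = 3372291/131072 ≈ 25.72854.


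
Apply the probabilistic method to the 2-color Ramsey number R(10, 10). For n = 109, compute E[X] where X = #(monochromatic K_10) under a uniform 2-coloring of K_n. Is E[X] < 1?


E[X] = C(109, 10) · 2^{1 − 45} = 42634215112710 · 2^{−44} = 42634215112710/17592186044416.
As a reduced fraction: E[X] = 21317107556355/8796093022208 ≈ 2.4235.
Is E[X] < 1? NO.
Since E[X] ≥ 1, the first-moment bound is inconclusive at n = 109; it does NOT by itself certify R(10, 10) > 109.

E[X] = 21317107556355/8796093022208 ≈ 2.4235; E[X] ≥ 1; first-moment method inconclusive here.


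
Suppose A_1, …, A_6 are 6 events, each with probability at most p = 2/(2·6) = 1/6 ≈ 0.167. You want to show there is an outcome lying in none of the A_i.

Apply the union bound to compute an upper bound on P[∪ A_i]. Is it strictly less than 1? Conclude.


Union bound: P[∪_{i=1}^{6} A_i] ≤ Σ_i P[A_i] ≤ 6·p = 6·(1/6) = 1.
Numerically: 1 ≈ 1.000.
Is 1 < 1? NO.
Since the bound 1 is ≥ 1, the union bound is uninformative here; it does NOT by itself certify existence.

6·p = 1 ≈ 1.000; existence NOT certified by the union bound.


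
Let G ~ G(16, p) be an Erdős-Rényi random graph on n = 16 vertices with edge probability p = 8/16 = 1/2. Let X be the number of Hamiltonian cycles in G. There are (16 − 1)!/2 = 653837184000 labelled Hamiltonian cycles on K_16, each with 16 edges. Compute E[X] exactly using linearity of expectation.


K_16 has (16 − 1)!/2 = 653837184000 labelled Hamiltonian cycles.
For each such Hamiltonian cycle H, let X_H = 1 if all 16 edges of H are present in G. Then P[X_H = 1] = p^{16} = (1/2)^{16} = 1/65536.
By linearity: E[X] = Σ_H E[X_H] = 653837184000 · p^{16} = 653837184000 · 1/65536 = 638512875/64.
Numerically: E[X] ≈ 9.97676e+06.

E[X] = 653837184000 · (1/2)^{16} = 638512875/64 ≈ 9.97676e+06.


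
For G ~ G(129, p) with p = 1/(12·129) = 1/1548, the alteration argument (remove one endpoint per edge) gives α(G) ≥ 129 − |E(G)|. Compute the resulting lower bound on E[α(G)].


E[|E(G)|] = C(129, 2)·p = 8256 · (1/1548) = 16/3.
E[α(G)] ≥ n − E[|E(G)|] = 129 − 16/3 = 371/3.
Numerically: ≈ 123.666667.
(This is only a lower bound; the true E[α(G)] may be larger.)

E[α(G)] ≥ 371/3 ≈ 123.666667.


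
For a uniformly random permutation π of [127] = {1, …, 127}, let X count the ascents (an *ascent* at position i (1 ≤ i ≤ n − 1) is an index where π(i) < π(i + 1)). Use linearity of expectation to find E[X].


Write X = Σ X_I over i = 1, …, 126, with X_I the indicator of one ascent.
There are 126 indicators.
For each fixed i, the pair (π(i), π(i+1)) is a uniformly random ordered pair of distinct values from {1, …, 127}; by symmetry P[π(i) < π(i+1)] = 1/2.
By linearity: E[X] = 126 · (1/2) = (127 − 1) · (1/2) = 63 ≈ 63.000.

E[X] = 63 = 63.000.


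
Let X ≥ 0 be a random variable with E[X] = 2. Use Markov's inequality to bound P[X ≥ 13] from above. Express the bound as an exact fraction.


μ = E[X] = 2, a = 13.
Markov: P[X ≥ 13] ≤ μ/a = (2)/13 = 2/13.
Numerically: ≈ 0.15385.
(Since a = 13 > μ = 2.00000, the bound 2/13 is < 1 and informative.)

P[X ≥ 13] ≤ 2/13 ≈ 0.15385.


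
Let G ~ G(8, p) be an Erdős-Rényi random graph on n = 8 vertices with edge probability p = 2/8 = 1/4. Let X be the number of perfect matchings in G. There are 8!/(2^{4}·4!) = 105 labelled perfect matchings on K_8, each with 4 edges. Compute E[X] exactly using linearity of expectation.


K_8 has 8!/(2^{4}·4!) = 105 labelled perfect matchings.
For each such perfect matching H, let X_H = 1 if all 4 edges of H are present in G. Then P[X_H = 1] = p^{4} = (1/4)^{4} = 1/256.
Summing the indicators: E[X] = Σ_H E[X_H] = 105 · p^{4} = 105 · 1/256 = 105/256.
Numerically: E[X] ≈ 0.41.

E[X] = 105 · (1/4)^{4} = 105/256 ≈ 0.41.


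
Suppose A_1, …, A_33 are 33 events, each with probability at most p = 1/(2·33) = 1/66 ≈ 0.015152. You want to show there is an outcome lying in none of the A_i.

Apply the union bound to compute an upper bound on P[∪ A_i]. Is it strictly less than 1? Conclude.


Union bound: P[∪_{i=1}^{33} A_i] ≤ Σ_i P[A_i] ≤ 33·p = 33·(1/66) = 1/2.
Numerically: 1/2 ≈ 0.500000.
Is 1/2 < 1? YES.
Since P[∪ A_i] ≤ 1/2 < 1, the complement has P[∩ A_i^c] ≥ 1 − 1/2 = 1/2 > 0, so some outcome avoids every A_i.

33·p = 1/2 ≈ 0.500000; existence CERTIFIED by the union bound.


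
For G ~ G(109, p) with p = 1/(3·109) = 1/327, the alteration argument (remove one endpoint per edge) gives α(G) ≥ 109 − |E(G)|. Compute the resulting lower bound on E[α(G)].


E[|E(G)|] = C(109, 2)·p = 5886 · (1/327) = 18.
E[α(G)] ≥ n − E[|E(G)|] = 109 − 18 = 91.
Numerically: ≈ 91.0000.
(This is only a lower bound; the true E[α(G)] may be larger.)

E[α(G)] ≥ 91 ≈ 91.0000.


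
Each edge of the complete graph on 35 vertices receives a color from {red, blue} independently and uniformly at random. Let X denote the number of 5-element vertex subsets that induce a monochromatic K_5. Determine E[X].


Let X = Σ_S X_S over the C(35, 5) = 324632 subsets S of size 5, where X_S = 1 if the K_5 on S is monochromatic.
For a fixed S, the K_5 on S has C(5, 2) = 10 edges. P[all 10 edges red] = (1/2)^10, and likewise for blue, so P[monochromatic] = 2·(1/2)^10 = 2^{1 − 10} = 1/512.
By linearity of expectation: E[X] = C(35, 5) · 2^{1 − 10} = 324632 · 1/512 = 40579/64.
Numerically: E[X] ≈ 634.047.

E[X] = C(35,5)·2^(1−C(5,2)) = 40579/64 ≈ 634.047.


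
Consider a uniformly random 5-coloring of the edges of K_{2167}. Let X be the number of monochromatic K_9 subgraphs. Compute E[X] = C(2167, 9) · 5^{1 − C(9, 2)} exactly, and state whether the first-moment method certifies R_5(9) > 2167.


E[X] = C(2167, 9) · 5^{1 − 36} = 2855899084841489792706810 · 5^{−35} = 2855899084841489792706810/2910383045673370361328125.
As a reduced fraction: E[X] = 571179816968297958541362/582076609134674072265625 ≈ 0.9813.
Is E[X] < 1? YES.
Since E[X] < 1, there exists a 5-coloring of K_{2167} with no monochromatic K_9; hence R_5(9) > 2167.

E[X] = 571179816968297958541362/582076609134674072265625 ≈ 0.9813; E[X] < 1, so R_5(9) > 2167.


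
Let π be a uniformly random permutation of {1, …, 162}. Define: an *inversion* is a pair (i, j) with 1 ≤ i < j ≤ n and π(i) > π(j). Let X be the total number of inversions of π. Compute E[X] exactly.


Write X = Σ X_I over the C(162, 2) = 13041 pairs i < j, with X_I the indicator of one inversion.
There are 13041 indicators.
For each fixed pair i < j, the values π(i) and π(j) are two distinct elements of {1, …, 162} in uniformly random order; by symmetry P[π(i) > π(j)] = 1/2.
By linearity: E[X] = 13041 · (1/2) = C(162, 2) · (1/2) = 13041/2 = 13041/2 ≈ 6520.5000.

E[X] = 13041/2 = 6520.5000.


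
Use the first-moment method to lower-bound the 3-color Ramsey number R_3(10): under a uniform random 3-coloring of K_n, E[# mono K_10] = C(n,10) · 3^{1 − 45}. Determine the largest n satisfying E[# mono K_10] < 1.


We need C(n, 10) · 3^{1 − 45} < 1, i.e. C(n, 10) < 3^{45 − 1} = 984770902183611232881.
Check values of n near the boundary:
  n = 572: C(572, 10) = 954640815642161682606; 954640815642161682606 < 984770902183611232881? YES
  n = 573: C(573, 10) = 971597135635805762226; 971597135635805762226 < 984770902183611232881? YES
  n = 574: C(574, 10) = 988824035203816502691; 988824035203816502691 < 984770902183611232881? NO
  n = 575: C(575, 10) = 1006325345561406175305; 1006325345561406175305 < 984770902183611232881? NO
The largest n with C(n, 10) < 984770902183611232881 is n = 573 (where E[X] = 35985079097622435638/36472996377170786403 ≈ 0.98662). Hence R_3(10) > 573, i.e. R_3(10) ≥ 574.

Largest n = 573; hence R_3(10) > 573.


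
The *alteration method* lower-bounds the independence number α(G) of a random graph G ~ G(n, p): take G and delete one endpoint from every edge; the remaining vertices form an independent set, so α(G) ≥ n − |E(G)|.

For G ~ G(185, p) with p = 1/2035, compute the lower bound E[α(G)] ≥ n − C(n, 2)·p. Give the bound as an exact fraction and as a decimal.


E[|E(G)|] = C(185, 2)·p = 17020 · (1/2035) = 92/11.
E[α(G)] ≥ n − E[|E(G)|] = 185 − 92/11 = 1943/11.
Numerically: ≈ 176.636.
(This is only a lower bound; the true E[α(G)] may be larger.)

E[α(G)] ≥ 1943/11 ≈ 176.636.
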